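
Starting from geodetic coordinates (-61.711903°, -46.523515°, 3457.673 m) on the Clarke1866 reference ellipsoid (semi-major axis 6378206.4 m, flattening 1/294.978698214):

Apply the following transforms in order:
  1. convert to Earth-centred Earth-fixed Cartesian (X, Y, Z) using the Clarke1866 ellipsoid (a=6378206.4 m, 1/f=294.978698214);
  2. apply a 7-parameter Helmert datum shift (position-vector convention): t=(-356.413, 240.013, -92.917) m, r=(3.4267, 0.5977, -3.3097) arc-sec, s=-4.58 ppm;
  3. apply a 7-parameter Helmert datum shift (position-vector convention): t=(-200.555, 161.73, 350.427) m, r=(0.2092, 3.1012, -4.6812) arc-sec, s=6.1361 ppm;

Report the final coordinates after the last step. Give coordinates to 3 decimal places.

start: φ=-61.711903°, λ=-46.523515°, h=3457.673 m
→ ECEF (a=6378206.400, f=1/294.978698214): X=2086372.6069, Y=-2200385.9009, Z=-5596220.2052
→ Helmert 7p (PV): X=2085955.1151, Y=-2200076.3174, Z=-5596330.0923
→ Helmert 7p (PV): X=2085633.2869, Y=-2199969.7526, Z=-5596047.5990

X=2085633.287 m, Y=-2199969.753 m, Z=-5596047.599 m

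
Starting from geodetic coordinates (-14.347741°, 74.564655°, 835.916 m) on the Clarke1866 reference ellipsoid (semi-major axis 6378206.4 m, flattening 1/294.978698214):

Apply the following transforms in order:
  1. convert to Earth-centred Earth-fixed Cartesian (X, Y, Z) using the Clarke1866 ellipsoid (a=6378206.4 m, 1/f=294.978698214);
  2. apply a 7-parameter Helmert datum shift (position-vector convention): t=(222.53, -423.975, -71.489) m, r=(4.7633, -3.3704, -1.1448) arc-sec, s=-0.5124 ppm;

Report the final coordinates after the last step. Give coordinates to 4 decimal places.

X=1645454.8738 m, Y=5958009.0038 m, Z=-1570301.4668 m

start: φ=-14.347741°, λ=74.564655°, h=835.916 m
→ ECEF (a=6378206.400, f=1/294.978698214): X=1645174.4563, Y=5958408.8975, Z=-1570395.2631
→ Helmert 7p (PV): X=1645454.8738, Y=5958009.0038, Z=-1570301.4668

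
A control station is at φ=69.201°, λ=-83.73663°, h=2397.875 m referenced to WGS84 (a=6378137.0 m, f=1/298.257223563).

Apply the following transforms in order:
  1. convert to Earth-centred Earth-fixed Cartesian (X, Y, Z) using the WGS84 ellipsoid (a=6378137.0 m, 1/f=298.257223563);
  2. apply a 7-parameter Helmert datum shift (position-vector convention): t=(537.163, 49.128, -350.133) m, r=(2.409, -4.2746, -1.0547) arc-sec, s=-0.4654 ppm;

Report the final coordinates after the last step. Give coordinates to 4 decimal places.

start: φ=69.201000°, λ=-83.736630°, h=2397.875 m
→ ECEF (a=6378137.000, f=1/298.257223563): X=247907.7257, Y=-2258758.6787, Z=5942212.9935
→ Helmert 7p (PV): X=248310.0781, Y=-2258779.1671, Z=5941838.8522

X=248310.0781 m, Y=-2258779.1671 m, Z=5941838.8522 m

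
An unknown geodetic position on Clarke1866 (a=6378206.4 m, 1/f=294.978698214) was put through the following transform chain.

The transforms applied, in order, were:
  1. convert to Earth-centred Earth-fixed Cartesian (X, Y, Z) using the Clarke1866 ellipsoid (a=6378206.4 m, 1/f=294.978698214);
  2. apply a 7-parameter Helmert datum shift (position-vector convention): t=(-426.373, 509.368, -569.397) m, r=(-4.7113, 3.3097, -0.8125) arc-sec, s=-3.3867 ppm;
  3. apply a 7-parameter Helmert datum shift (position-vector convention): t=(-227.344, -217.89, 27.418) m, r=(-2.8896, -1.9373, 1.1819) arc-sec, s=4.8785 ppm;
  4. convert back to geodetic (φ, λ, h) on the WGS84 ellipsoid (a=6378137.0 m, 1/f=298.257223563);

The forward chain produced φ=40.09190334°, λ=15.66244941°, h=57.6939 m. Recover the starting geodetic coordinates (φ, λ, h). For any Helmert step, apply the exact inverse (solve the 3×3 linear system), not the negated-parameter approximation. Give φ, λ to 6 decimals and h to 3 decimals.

start: φ=40.091903°, λ=15.662449°, h=57.694 m
→ ECEF (a=6378137.000, f=1/298.257223563): X=4704756.5884, Y=1319121.0170, Z=4085834.5911
→ Helmert⁻¹: X=4705006.9133, Y=1319248.2728, Z=4085761.5314
→ Helmert⁻¹: X=4705378.4571, Y=1318668.5672, Z=4086450.3893
→ geod (Bowring, a=6378206.400): φ=40.09549100°, λ=15.65537300°, h=848.0280 m

φ=40.095491°, λ=15.655373°, h=848.028 m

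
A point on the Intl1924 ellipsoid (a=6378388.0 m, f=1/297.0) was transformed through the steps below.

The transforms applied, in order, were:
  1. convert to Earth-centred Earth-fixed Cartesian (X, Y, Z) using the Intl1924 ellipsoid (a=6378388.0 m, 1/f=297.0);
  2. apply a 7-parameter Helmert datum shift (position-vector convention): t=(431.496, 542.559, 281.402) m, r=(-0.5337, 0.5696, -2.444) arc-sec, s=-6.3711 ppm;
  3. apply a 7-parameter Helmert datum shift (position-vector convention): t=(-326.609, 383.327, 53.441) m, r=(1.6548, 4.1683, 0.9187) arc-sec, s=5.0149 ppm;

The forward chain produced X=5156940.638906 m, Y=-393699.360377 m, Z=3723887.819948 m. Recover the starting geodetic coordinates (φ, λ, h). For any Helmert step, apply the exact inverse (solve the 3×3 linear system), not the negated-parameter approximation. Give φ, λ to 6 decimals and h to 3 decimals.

φ=35.936990°, λ=-4.375438°, h=1851.769 m

start: X=5156940.6389, Y=-393699.3604, Z=3723887.8199 m
→ Helmert⁻¹: X=5157164.3748, Y=-394073.8051, Z=3723923.0844
→ Helmert⁻¹: X=5156760.1253, Y=-394567.4115, Z=3723678.6257
→ geod (Bowring, a=6378388.000): φ=35.93699000°, λ=-4.37543800°, h=1851.7690 m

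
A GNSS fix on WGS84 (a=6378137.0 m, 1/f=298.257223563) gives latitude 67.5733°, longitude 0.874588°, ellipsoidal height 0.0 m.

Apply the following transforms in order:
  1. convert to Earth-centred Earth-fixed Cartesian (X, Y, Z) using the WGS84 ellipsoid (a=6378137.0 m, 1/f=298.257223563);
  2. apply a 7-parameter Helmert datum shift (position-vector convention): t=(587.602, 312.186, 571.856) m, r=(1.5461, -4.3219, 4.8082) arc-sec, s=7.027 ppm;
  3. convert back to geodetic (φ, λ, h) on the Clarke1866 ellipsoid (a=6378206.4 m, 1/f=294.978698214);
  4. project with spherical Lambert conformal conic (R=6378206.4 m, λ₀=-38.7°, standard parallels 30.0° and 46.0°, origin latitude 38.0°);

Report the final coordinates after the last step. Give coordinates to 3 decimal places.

start: φ=67.573300°, λ=0.874588°, h=0.000 m
→ ECEF (a=6378137.000, f=1/298.257223563): X=2439971.6916, Y=37247.6950, Z=5873100.9494
→ Helmert 7p (PV): X=2440452.5101, Y=37572.9975, Z=5873765.4803
→ geod (Bowring, a=6378206.400): φ=67.57305536°, λ=0.88205122°, h=933.3724 m
→ lcc (R=6378206.4, λ₀=-38.7°): E=1912487.6739, N=3851284.4192

E=1912487.674 m, N=3851284.419 m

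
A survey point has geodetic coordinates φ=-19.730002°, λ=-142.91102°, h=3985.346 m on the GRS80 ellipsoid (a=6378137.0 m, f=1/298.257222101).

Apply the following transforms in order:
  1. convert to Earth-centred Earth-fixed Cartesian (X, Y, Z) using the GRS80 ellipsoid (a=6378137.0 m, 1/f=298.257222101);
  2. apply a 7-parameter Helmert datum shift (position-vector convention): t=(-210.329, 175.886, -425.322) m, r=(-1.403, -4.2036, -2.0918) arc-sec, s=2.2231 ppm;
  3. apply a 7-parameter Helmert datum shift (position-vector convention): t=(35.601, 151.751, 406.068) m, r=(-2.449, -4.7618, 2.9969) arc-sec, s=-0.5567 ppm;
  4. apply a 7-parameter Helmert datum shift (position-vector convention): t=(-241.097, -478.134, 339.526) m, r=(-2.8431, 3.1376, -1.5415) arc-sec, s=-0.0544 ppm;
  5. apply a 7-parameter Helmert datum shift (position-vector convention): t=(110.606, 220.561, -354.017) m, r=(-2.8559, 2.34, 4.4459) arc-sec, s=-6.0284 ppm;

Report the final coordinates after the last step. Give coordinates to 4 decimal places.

X=-4794153.5573 m, Y=-3624305.4341 m, Z=-2140868.8246 m

start: φ=-19.730002°, λ=-142.911020°, h=3985.346 m
→ ECEF (a=6378137.000, f=1/298.257222101): X=-4793972.6656, Y=-3624203.8168, Z=-2140931.2841
→ Helmert 7p (PV): X=-4794186.7749, Y=-3624001.9329, Z=-2141434.4136
→ Helmert 7p (PV): X=-4794046.4137, Y=-3623943.2463, Z=-2141094.8032
→ Helmert 7p (PV): X=-4794346.9024, Y=-3624414.8676, Z=-2140632.2846
→ Helmert 7p (PV): X=-4794153.5573, Y=-3624305.4341, Z=-2140868.8246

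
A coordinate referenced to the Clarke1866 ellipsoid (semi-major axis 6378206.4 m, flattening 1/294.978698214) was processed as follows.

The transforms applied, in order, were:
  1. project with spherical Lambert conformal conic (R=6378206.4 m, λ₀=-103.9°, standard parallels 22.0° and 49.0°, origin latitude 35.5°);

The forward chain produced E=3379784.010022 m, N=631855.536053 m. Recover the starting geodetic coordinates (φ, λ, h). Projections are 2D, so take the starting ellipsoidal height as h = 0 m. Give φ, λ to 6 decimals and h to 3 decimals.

φ=34.998003°, λ=-64.746224°, h=0.000 m

start: E=3379784.0100, N=631855.5361 m
→ lcc⁻¹: φ=34.99800300°, λ=-64.74622400°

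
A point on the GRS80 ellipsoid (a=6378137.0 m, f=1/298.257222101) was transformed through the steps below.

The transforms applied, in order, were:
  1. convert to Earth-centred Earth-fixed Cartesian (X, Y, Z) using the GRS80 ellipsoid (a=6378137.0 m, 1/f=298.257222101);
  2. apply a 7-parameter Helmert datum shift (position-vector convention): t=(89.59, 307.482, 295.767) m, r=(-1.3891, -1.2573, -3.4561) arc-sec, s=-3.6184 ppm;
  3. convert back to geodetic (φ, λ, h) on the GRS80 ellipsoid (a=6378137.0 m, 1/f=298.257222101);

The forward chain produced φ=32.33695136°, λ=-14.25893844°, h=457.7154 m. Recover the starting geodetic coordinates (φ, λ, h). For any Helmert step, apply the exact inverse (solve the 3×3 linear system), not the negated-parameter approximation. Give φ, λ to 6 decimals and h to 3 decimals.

start: φ=32.336951°, λ=-14.258938°, h=457.715 m
→ ECEF (a=6378137.000, f=1/298.257222101): X=5228359.0746, Y=-1328702.3441, Z=3392304.7169
→ Helmert⁻¹: X=5228331.3461, Y=-1328949.8744, Z=3391980.4041
→ geod (Bowring, a=6378137.000): φ=32.33431600°, λ=-14.26155900°, h=313.0590 m

φ=32.334316°, λ=-14.261559°, h=313.059 m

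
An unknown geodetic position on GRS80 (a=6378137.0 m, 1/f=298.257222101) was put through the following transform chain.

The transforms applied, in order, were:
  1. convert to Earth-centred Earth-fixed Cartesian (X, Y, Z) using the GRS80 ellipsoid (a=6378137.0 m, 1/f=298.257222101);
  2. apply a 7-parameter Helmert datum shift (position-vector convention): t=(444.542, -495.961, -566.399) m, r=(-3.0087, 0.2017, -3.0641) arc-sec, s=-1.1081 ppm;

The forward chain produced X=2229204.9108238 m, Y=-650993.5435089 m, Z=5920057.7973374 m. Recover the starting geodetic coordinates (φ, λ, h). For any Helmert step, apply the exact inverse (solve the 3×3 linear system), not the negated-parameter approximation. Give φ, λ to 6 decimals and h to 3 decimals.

start: X=2229204.9108, Y=-650993.5435, Z=5920057.7973 m
→ Helmert⁻¹: X=2228766.7130, Y=-650551.5563, Z=5920623.4471
→ geod (Bowring, a=6378137.000): φ=68.71786900°, λ=-16.27192200°, h=1.0670 m

φ=68.717869°, λ=-16.271922°, h=1.067 m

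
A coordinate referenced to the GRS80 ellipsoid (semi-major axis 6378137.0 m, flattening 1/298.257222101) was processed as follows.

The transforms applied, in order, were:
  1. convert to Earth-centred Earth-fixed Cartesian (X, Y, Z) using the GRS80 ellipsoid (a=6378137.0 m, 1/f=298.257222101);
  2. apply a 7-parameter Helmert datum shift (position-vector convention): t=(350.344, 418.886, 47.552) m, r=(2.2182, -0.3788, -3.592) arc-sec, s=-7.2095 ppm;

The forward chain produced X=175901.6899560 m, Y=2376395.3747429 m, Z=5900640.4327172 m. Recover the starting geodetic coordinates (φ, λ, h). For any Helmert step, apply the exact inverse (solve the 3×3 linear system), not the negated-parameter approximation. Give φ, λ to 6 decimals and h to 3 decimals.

start: X=175901.6900, Y=2376395.3747, Z=5900640.4327 m
→ Helmert⁻¹: X=175522.0700, Y=2376060.1311, Z=5900609.5465
→ geod (Bowring, a=6378137.000): φ=68.14545400°, λ=85.77517400°, h=3726.0040 m

φ=68.145454°, λ=85.775174°, h=3726.004 m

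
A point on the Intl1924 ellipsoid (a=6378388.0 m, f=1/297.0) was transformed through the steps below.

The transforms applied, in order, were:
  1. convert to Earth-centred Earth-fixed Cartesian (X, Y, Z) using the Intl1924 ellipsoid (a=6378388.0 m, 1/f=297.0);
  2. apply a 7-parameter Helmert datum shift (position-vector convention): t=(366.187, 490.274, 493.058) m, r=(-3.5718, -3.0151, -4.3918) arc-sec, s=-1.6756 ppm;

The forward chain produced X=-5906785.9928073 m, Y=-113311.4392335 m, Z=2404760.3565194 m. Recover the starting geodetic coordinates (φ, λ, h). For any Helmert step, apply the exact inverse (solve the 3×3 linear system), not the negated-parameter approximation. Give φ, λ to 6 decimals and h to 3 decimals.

start: X=-5906785.9928, Y=-113311.4392, Z=2404760.3565 m
→ Helmert⁻¹: X=-5907124.5053, Y=-113969.3139, Z=2404355.7016
→ geod (Bowring, a=6378388.000): φ=22.27908500°, λ=-178.89469900°, h=3393.9310 m

φ=22.279085°, λ=-178.894699°, h=3393.931 m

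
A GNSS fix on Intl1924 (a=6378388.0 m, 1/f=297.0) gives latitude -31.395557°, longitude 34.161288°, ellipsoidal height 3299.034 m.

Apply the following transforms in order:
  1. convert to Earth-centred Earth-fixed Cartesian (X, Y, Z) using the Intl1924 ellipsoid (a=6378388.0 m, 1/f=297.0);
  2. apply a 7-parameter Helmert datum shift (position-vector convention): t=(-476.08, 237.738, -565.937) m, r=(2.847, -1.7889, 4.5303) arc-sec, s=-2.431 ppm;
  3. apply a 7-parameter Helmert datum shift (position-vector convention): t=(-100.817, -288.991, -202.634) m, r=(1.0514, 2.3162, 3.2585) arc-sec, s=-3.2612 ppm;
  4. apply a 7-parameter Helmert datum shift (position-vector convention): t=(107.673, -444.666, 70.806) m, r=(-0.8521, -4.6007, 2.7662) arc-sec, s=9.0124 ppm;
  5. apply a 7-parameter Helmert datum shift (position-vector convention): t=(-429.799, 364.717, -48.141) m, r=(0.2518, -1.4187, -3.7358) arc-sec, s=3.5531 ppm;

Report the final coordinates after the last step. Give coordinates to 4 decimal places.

start: φ=-31.395557°, λ=34.161288°, h=3299.034 m
→ ECEF (a=6378388.000, f=1/297.0): X=4511581.8846, Y=3061613.8144, Z=-3305174.8664
→ Helmert 7p (PV): X=4511056.2585, Y=3061988.8196, Z=-3305651.3821
→ Helmert 7p (PV): X=4510855.2381, Y=3061777.9566, Z=-3305878.2834
→ Helmert 7p (PV): X=4511036.2408, Y=3061407.7228, Z=-3305749.3052
→ Helmert 7p (PV): X=4510700.6546, Y=3061705.6502, Z=-3305774.4274

X=4510700.6546 m, Y=3061705.6502 m, Z=-3305774.4274 m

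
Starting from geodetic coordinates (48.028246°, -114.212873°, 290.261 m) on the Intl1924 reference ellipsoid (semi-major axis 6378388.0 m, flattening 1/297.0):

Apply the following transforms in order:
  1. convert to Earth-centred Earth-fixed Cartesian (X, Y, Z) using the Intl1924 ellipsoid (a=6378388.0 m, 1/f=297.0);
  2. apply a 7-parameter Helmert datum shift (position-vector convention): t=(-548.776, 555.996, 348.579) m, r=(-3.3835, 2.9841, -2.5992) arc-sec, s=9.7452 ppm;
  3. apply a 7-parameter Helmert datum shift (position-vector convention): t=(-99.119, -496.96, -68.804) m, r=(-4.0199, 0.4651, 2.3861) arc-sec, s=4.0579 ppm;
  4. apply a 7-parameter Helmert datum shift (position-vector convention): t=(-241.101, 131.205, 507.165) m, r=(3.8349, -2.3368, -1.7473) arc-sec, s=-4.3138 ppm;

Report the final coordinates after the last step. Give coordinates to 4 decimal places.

start: φ=48.028246°, λ=-114.212873°, h=290.261 m
→ ECEF (a=6378388.000, f=1/297.0): X=-1752796.2932, Y=-3897806.1980, Z=4719281.4239
→ Helmert 7p (PV): X=-1753342.9924, Y=-3897188.6849, Z=4719765.2908
→ Helmert 7p (PV): X=-1753393.5003, Y=-3897629.7583, Z=4719795.5454
→ Helmert 7p (PV): X=-1753713.5257, Y=-3897554.6372, Z=4720190.0209

X=-1753713.5257 m, Y=-3897554.6372 m, Z=4720190.0209 m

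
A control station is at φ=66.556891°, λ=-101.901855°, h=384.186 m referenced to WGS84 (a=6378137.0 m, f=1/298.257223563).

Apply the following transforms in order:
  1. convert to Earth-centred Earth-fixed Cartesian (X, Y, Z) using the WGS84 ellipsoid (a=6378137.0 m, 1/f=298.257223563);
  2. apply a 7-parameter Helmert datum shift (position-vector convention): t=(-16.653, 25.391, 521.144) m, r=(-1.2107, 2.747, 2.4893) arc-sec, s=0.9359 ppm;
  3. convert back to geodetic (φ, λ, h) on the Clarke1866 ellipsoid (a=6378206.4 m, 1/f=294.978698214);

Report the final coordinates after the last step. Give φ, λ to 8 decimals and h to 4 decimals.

φ=66.56097074°, λ=-101.90009681°, h=990.6477 m

start: φ=66.556891°, λ=-101.901855°, h=384.186 m
→ ECEF (a=6378137.000, f=1/298.257223563): X=-524828.9097, Y=-2490092.1035, Z=5829282.1722
→ Helmert 7p (PV): X=-524738.3688, Y=-2490041.1611, Z=5829830.3774
→ geod (Bowring, a=6378206.400): φ=66.56097074°, λ=-101.90009681°, h=990.6477 m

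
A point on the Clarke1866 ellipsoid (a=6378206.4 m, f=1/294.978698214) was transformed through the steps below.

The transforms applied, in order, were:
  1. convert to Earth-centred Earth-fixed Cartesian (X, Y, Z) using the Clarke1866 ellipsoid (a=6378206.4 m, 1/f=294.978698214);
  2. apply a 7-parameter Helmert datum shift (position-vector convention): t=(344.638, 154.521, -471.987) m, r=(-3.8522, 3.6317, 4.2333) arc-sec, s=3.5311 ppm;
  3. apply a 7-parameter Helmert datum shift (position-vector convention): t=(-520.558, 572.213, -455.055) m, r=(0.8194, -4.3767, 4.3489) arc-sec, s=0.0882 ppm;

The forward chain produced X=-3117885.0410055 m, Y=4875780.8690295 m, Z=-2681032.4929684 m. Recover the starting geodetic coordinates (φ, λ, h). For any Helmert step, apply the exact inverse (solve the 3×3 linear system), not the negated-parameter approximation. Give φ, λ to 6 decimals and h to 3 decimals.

start: X=-3117885.0410, Y=4875780.8690, Z=-2681032.4930 m
→ Helmert⁻¹: X=-3117318.2954, Y=4875263.3032, Z=-2680530.4230
→ Helmert⁻¹: X=-3117504.6809, Y=4875205.6021, Z=-2680012.8130
→ geod (Bowring, a=6378206.400): φ=-24.99888500°, λ=122.59733600°, h=2848.2750 m

φ=-24.998885°, λ=122.597336°, h=2848.275 m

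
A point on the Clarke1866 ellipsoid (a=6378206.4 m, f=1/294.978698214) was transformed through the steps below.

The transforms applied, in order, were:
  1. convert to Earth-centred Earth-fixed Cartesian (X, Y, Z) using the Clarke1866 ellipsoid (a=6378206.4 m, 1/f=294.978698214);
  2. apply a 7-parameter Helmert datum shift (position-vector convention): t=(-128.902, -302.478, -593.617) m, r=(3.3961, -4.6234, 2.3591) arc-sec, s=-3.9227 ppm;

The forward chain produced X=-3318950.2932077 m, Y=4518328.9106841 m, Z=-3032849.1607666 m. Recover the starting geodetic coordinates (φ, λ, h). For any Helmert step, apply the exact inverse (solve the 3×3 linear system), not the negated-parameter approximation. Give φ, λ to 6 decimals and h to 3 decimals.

start: X=-3318950.2932, Y=4518328.9107, Z=-3032849.1608 m
→ Helmert⁻¹: X=-3318850.6972, Y=4518637.1469, Z=-3032267.4451
→ geod (Bowring, a=6378206.400): φ=-28.56978800°, λ=126.29655500°, h=676.7560 m

φ=-28.569788°, λ=126.296555°, h=676.756 m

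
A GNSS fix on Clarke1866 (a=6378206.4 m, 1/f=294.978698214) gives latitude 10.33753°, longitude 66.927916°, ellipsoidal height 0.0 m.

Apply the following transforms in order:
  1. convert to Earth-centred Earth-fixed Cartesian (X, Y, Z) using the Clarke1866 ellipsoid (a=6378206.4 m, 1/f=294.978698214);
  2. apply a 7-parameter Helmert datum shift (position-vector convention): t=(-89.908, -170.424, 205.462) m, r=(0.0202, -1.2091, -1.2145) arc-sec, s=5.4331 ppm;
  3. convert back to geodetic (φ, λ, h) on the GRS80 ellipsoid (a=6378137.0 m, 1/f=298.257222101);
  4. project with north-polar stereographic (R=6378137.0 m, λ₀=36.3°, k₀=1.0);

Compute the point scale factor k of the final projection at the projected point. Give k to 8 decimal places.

1.69567295

start: φ=10.337530°, λ=66.927916°, h=0.000 m
→ ECEF (a=6378206.400, f=1/294.978698214): X=2459242.9682, Y=5773407.5399, Z=1136924.5833
→ Helmert 7p (PV): X=2459193.7514, Y=5773253.8918, Z=1137151.2036
→ geod (Bowring, a=6378137.000): φ=10.33904917°, λ=66.92777966°, h=-55.6057 m
→ into stereo (λ₀=36.3°): φ=10.33904917°, λ−λ₀=30.62777966°
scale k = 1.69567295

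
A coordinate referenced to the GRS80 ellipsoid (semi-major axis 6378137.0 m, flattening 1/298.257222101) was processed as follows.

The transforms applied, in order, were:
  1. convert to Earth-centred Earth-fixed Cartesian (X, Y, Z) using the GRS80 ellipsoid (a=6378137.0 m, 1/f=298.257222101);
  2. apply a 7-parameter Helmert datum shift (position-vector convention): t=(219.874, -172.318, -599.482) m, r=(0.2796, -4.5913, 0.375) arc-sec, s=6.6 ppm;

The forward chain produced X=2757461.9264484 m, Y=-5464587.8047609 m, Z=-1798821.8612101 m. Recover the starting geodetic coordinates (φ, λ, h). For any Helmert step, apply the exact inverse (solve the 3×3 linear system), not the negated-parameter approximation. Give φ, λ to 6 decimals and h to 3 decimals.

φ=-16.477443°, λ=-63.225790°, h=2855.944 m

start: X=2757461.9264, Y=-5464587.8048, Z=-1798821.8612 m
→ Helmert⁻¹: X=2757173.8922, Y=-5464386.8722, Z=-1798264.4765
→ geod (Bowring, a=6378137.000): φ=-16.47744300°, λ=-63.22579000°, h=2855.9440 m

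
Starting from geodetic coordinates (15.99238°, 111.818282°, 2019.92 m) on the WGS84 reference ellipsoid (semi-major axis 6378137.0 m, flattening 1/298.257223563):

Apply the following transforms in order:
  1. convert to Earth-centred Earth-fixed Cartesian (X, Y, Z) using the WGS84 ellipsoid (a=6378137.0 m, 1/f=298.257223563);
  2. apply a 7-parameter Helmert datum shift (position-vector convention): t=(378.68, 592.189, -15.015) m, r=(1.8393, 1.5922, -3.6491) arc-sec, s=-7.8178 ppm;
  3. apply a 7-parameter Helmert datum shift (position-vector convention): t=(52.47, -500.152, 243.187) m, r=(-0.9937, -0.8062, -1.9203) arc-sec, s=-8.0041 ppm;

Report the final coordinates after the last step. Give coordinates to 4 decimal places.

X=-2279454.4034 m, Y=5695397.1195 m, Z=1746706.5168 m

start: φ=15.992380°, λ=111.818282°, h=2019.920 m
→ ECEF (a=6378137.000, f=1/298.257223563): X=-2280082.0647, Y=5695340.7980, Z=1746473.9416
→ Helmert 7p (PV): X=-2279571.3208, Y=5695913.2259, Z=1746513.6593
→ Helmert 7p (PV): X=-2279454.4034, Y=5695397.1195, Z=1746706.5168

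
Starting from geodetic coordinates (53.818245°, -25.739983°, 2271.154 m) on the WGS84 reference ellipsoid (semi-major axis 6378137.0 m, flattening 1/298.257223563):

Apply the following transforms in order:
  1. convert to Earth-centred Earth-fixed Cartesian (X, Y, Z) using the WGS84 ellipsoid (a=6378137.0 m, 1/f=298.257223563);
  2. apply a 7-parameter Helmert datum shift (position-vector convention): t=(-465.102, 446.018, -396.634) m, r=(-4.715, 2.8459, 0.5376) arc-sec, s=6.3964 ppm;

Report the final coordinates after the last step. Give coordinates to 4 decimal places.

start: φ=53.818245°, λ=-25.739983°, h=2271.154 m
→ ECEF (a=6378137.000, f=1/298.257223563): X=3400335.4398, Y=-1639394.3898, Z=5126660.1947
→ Helmert 7p (PV): X=3399967.0951, Y=-1638832.8046, Z=5126286.9121

X=3399967.0951 m, Y=-1638832.8046 m, Z=5126286.9121 m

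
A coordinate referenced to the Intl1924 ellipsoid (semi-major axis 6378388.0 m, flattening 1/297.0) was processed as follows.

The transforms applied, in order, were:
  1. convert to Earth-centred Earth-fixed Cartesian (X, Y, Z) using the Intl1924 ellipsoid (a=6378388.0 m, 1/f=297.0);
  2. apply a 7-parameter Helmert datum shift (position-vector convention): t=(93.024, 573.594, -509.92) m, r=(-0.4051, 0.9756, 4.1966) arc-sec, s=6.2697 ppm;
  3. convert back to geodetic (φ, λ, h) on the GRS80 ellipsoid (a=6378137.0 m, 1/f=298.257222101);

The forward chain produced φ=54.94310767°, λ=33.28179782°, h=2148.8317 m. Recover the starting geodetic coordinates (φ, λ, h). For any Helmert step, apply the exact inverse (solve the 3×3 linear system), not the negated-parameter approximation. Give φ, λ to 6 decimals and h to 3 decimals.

φ=54.949684°, λ=33.274025°, h=2111.174 m

start: φ=54.943108°, λ=33.281798°, h=2148.832 m
→ ECEF (a=6378137.000, f=1/298.257222101): X=3070572.6432, Y=2015593.1267, Z=5199507.2398
→ Helmert⁻¹: X=3070476.7683, Y=2014934.2155, Z=5200003.0376
→ geod (Bowring, a=6378388.000): φ=54.94968400°, λ=33.27402500°, h=2111.1740 m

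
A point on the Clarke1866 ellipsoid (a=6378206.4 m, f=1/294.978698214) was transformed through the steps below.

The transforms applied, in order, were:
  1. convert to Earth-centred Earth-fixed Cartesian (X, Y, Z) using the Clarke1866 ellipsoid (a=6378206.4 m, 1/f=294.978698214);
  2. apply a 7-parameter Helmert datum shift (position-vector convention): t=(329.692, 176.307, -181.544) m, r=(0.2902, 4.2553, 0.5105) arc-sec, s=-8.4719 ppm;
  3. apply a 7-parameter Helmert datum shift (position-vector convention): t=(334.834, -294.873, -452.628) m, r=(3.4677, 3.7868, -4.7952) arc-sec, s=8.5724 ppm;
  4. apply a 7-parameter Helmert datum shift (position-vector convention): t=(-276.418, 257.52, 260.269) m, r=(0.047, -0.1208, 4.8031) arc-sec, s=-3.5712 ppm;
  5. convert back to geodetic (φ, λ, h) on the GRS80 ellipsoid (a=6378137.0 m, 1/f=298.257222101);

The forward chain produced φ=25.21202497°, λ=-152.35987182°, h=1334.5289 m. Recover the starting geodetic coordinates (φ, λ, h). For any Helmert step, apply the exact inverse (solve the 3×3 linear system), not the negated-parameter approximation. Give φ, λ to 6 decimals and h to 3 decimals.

start: φ=25.212025°, λ=-152.359872°, h=1334.529 m
→ ECEF (a=6378137.000, f=1/298.257222101): X=-5116177.4586, Y=-2679237.1370, Z=2700910.9254
→ Helmert⁻¹: X=-5115980.1213, Y=-2679384.4795, Z=2700663.9077
→ Helmert⁻¹: X=-5116258.4008, Y=-2679140.1725, Z=2701044.4932
→ Helmert⁻¹: X=-5116693.7970, Y=-2679322.7146, Z=2701147.1328
→ geod (Bowring, a=6378206.400): φ=25.21369400°, λ=-152.36149600°, h=1858.5590 m

φ=25.213694°, λ=-152.361496°, h=1858.559 m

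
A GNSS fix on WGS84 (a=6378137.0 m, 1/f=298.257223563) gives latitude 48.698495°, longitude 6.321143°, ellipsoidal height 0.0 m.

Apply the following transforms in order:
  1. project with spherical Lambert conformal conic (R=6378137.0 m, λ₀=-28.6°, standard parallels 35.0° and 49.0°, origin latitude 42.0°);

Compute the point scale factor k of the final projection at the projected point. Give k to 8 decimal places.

0.99934310

start: φ=48.698495°, λ=6.321143°, h=0.000 m
→ into lcc (λ₀=-28.6°): φ=48.69849500°, λ−λ₀=34.92114300°
scale k = 0.99934310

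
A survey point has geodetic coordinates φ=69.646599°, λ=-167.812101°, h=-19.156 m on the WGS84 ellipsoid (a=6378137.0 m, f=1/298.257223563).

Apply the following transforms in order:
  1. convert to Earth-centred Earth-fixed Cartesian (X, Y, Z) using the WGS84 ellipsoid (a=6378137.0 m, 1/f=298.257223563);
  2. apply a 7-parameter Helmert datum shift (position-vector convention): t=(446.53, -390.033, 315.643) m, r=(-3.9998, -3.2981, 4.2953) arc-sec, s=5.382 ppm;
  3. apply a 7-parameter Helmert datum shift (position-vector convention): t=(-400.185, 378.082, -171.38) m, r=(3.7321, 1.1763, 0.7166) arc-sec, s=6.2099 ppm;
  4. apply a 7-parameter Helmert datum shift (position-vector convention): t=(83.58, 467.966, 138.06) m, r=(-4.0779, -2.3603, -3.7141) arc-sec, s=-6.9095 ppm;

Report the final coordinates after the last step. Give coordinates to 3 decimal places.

X=-2174784.891 m, Y=-469157.269 m, Z=5957696.469 m

start: φ=69.646599°, λ=-167.812101°, h=-19.156 m
→ ECEF (a=6378137.000, f=1/298.257223563): X=-2174778.1372, Y=-469722.9094, Z=5957423.6187
→ Helmert 7p (PV): X=-2174428.7878, Y=-470045.2342, Z=5957745.6592
→ Helmert 7p (PV): X=-2174806.8663, Y=-469785.4241, Z=5957615.1718
→ Helmert 7p (PV): X=-2174784.8915, Y=-469157.2692, Z=5957696.4691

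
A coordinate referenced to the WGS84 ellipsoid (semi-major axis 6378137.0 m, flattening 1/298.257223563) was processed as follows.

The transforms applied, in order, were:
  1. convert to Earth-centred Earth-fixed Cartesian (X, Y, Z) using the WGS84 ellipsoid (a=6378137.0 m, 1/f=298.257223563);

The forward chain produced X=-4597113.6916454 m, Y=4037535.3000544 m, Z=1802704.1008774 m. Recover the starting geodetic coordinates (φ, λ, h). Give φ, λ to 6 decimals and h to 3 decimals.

start: X=-4597113.6916, Y=4037535.3001, Z=1802704.1009 m
→ geod (Bowring, a=6378137.000): φ=16.52142500°, λ=138.70793400°, h=2049.6910 m

φ=16.521425°, λ=138.707934°, h=2049.691 m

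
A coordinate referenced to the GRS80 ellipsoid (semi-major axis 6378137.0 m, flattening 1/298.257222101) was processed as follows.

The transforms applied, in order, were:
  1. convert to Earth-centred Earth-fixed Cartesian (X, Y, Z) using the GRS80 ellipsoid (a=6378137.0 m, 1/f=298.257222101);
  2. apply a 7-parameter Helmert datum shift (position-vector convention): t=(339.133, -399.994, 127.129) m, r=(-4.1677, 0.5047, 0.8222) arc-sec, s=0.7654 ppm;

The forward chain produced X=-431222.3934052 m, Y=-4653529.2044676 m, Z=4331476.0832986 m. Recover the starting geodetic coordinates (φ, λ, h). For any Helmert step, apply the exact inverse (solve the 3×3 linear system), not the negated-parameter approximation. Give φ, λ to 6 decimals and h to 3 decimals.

φ=43.017116°, λ=-95.299084°, h=3456.896 m

start: X=-431222.3934, Y=-4653529.2045, Z=4331476.0833 m
→ Helmert⁻¹: X=-431590.3424, Y=-4653211.4440, Z=4331250.5622
→ geod (Bowring, a=6378137.000): φ=43.01711600°, λ=-95.29908400°, h=3456.8960 m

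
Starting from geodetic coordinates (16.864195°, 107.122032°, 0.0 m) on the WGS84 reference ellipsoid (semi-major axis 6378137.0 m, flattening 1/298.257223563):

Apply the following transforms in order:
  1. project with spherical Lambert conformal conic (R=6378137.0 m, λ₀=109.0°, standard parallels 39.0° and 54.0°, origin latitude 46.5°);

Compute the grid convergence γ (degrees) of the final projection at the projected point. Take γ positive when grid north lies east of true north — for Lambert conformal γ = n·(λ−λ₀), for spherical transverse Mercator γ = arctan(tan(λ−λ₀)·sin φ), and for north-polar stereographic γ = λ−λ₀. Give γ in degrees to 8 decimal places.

-1.36616611

start: φ=16.864195°, λ=107.122032°, h=0.000 m
→ into lcc (λ₀=109.0°): φ=16.86419500°, λ−λ₀=-1.87796800°
convergence γ = -1.36616611°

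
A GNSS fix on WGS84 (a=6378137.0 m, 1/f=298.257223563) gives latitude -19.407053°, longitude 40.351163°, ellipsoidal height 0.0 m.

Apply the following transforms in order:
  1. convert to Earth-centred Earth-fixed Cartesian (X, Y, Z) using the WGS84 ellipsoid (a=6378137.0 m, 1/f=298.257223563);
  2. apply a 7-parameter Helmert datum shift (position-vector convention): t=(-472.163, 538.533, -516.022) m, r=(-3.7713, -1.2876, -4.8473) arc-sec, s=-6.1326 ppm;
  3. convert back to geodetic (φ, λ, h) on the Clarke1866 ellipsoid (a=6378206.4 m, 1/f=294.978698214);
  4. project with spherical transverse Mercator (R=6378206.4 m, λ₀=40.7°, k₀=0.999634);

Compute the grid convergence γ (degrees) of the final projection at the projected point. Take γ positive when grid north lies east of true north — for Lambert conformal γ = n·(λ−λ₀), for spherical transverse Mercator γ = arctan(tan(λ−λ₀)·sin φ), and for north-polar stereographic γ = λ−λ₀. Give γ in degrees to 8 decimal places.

0.11424845

start: φ=-19.407053°, λ=40.351163°, h=0.000 m
→ ECEF (a=6378137.000, f=1/298.257223563): X=4586235.1945, Y=3896456.3683, Z=-2105900.6772
→ Helmert 7p (PV): X=4585839.6195, Y=3896824.7247, Z=-2106446.3969
→ geod (Bowring, a=6378206.400): φ=-19.41323550°, λ=40.35627423°, h=78.7921 m
→ into tm (λ₀=40.7°): φ=-19.41323550°, λ−λ₀=-0.34372577°
convergence γ = 0.11424845°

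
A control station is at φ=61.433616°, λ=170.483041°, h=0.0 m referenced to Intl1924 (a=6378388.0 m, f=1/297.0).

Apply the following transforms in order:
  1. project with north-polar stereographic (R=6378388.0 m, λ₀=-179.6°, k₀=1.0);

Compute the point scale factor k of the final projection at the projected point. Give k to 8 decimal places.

start: φ=61.433616°, λ=170.483041°, h=0.000 m
→ into stereo (λ₀=-179.6°): φ=61.43361600°, λ−λ₀=-9.91695900°
scale k = 1.06481322

1.06481322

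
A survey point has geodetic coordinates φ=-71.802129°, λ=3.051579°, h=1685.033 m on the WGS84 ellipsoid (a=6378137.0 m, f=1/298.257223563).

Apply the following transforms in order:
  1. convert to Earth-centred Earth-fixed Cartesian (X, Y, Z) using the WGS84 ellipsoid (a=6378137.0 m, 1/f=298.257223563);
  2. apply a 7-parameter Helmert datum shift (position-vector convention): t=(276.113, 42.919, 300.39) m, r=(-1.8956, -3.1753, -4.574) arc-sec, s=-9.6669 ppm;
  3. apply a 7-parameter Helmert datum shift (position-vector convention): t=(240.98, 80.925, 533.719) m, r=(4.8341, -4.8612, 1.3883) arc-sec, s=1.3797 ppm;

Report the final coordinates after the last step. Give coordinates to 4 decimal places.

X=1996364.0378 m, Y=106566.0465 m, Z=-6037464.4262 m

start: φ=-71.802129°, λ=3.051579°, h=1685.033 m
→ ECEF (a=6378137.000, f=1/298.257223563): X=1995626.5793, Y=106387.8867, Z=-6038427.8535
→ Helmert 7p (PV): X=1995978.7164, Y=106330.0305, Z=-6038039.3473
→ Helmert 7p (PV): X=1996364.0378, Y=106566.0465, Z=-6037464.4262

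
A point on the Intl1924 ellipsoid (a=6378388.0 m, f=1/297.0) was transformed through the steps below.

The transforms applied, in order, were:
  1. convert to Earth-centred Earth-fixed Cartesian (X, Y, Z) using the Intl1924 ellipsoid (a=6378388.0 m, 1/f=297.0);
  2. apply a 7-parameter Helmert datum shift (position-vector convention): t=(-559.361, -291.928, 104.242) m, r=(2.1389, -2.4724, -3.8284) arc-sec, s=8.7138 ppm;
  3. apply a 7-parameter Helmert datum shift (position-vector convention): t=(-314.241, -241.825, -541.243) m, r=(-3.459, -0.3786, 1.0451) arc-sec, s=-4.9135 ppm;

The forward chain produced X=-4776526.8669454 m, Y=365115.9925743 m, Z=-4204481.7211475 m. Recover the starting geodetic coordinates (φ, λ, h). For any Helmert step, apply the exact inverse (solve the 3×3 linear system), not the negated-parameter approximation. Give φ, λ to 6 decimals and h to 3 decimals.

φ=-41.465435°, λ=175.622174°, h=3914.811 m

start: X=-4776526.8669, Y=365115.9926, Z=-4204481.7211 m
→ Helmert⁻¹: X=-4776241.9587, Y=365454.3119, Z=-4203946.2389
→ Helmert⁻¹: X=-4775698.1606, Y=365610.8193, Z=-4203960.3952
→ geod (Bowring, a=6378388.000): φ=-41.46543500°, λ=175.62217400°, h=3914.8110 m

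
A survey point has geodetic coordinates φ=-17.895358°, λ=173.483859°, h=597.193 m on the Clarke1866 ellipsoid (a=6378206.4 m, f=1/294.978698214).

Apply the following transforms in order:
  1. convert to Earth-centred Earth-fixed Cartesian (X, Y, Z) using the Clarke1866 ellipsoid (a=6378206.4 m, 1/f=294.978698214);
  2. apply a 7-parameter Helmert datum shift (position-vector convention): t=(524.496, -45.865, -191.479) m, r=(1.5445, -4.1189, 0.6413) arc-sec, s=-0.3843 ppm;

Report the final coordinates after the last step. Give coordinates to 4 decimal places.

X=-6032343.1140 m, Y=689034.2568 m, Z=-1947738.2543 m

start: φ=-17.895358°, λ=173.483859°, h=597.193 m
→ ECEF (a=6378206.400, f=1/294.978698214): X=-6032906.6742, Y=689084.5613, Z=-1947432.2126
→ Helmert 7p (PV): X=-6032343.1140, Y=689034.2568, Z=-1947738.2543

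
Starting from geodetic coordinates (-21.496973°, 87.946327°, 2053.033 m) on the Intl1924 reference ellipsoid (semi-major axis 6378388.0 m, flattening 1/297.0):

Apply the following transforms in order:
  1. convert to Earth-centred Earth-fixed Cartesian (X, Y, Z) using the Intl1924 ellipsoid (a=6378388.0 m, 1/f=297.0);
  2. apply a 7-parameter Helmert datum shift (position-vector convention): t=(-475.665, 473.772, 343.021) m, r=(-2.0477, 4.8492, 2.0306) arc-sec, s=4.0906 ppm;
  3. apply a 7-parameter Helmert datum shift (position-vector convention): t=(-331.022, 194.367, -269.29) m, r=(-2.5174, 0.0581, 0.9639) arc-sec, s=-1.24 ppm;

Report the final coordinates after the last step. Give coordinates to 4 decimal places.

start: φ=-21.496973°, λ=87.946327°, h=2053.033 m
→ ECEF (a=6378388.000, f=1/297.0): X=212838.0943, Y=5935463.7767, Z=-2323461.1114
→ Helmert 7p (PV): X=212250.2434, Y=5935940.8573, Z=-2323191.5232
→ Helmert 7p (PV): X=211890.5645, Y=5936100.5018, Z=-2323530.4385

X=211890.5645 m, Y=5936100.5018 m, Z=-2323530.4385 m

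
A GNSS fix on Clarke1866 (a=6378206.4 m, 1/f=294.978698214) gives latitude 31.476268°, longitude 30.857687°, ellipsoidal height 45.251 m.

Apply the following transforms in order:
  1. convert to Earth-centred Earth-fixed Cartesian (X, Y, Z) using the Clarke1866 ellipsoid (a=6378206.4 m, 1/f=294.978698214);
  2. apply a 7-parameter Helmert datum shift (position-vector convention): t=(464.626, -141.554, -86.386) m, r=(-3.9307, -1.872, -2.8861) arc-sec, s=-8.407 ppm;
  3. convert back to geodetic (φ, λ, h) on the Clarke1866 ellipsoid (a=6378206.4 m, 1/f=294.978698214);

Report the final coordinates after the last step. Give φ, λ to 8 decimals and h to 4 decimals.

start: φ=31.476268°, λ=30.857687°, h=45.251 m
→ ECEF (a=6378206.400, f=1/294.978698214): X=4674020.7483, Y=2792657.6304, Z=3310888.7770
→ Helmert 7p (PV): X=4674455.1066, Y=2792490.2929, Z=3310763.7580
→ geod (Bowring, a=6378206.400): φ=31.47395457°, λ=30.85383116°, h=224.7955 m

φ=31.47395457°, λ=30.85383116°, h=224.7955 m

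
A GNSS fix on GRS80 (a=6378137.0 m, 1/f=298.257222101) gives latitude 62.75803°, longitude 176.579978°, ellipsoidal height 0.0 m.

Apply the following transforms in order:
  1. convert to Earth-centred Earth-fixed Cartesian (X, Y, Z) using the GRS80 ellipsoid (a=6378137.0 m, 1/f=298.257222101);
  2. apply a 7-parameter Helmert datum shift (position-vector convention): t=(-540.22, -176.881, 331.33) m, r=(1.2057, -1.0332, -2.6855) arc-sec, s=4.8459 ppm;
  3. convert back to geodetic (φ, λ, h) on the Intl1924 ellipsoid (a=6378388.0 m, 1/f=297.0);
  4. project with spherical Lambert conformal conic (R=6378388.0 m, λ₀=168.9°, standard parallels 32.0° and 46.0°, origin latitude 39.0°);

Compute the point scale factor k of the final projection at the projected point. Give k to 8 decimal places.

1.09913988

start: φ=62.758030°, λ=176.579978°, h=0.000 m
→ ECEF (a=6378137.000, f=1/298.257222101): X=-2922129.9189, Y=174631.2693, Z=5647683.3351
→ Helmert 7p (PV): X=-2922710.3156, Y=174460.2668, Z=5648028.4167
→ geod (Bowring, a=6378388.000): φ=62.75557585°, λ=176.58399590°, h=388.5206 m
→ into lcc (λ₀=168.9°): φ=62.75557585°, λ−λ₀=7.68399590°
scale k = 1.09913988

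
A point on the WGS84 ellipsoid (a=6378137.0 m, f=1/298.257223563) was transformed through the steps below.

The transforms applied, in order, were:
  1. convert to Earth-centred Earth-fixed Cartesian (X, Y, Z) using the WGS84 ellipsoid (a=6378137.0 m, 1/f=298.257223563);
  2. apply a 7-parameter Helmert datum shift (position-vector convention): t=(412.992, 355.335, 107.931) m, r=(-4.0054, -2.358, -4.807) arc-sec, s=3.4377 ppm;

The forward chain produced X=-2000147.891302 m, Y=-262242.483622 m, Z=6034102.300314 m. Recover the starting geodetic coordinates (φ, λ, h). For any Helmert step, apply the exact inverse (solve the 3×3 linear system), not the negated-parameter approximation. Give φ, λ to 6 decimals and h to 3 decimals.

start: X=-2000147.8913, Y=-262242.4836, Z=6034102.3003 m
→ Helmert⁻¹: X=-2000478.9023, Y=-262760.7095, Z=6033991.3931
→ geod (Bowring, a=6378137.000): φ=71.62633300°, λ=-172.51709900°, h=3497.1700 m

φ=71.626333°, λ=-172.517099°, h=3497.170 m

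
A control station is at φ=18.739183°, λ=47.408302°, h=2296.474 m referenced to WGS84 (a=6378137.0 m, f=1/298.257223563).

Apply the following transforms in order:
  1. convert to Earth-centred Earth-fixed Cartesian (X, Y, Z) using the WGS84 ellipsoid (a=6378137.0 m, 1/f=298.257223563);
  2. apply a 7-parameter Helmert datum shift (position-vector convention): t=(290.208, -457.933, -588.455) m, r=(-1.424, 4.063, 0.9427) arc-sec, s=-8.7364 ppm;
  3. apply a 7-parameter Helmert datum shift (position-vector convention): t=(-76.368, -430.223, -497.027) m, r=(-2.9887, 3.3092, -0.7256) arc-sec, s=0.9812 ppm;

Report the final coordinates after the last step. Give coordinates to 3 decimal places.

X=4090846.549 m, Y=4448909.183 m, Z=2035426.165 m

start: φ=18.739183°, λ=47.408302°, h=2296.474 m
→ ECEF (a=6378137.000, f=1/298.257223563): X=4090596.3320, Y=4449783.9808, Z=2036768.8395
→ Helmert 7p (PV): X=4090870.5860, Y=4449319.9291, Z=2036051.2948
→ Helmert 7p (PV): X=4090846.5491, Y=4448909.1825, Z=2035426.1648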